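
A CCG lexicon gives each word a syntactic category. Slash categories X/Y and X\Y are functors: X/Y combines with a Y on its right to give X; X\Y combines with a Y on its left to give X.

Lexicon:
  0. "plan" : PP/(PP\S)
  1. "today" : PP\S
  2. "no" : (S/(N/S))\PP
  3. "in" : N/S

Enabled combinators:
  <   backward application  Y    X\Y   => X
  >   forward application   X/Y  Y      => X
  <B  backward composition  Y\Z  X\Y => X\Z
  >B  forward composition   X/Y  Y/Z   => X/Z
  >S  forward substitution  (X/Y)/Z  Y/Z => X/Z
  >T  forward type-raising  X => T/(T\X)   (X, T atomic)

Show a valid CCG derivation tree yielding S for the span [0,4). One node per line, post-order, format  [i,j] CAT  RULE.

[0,4] S   >
  [0,3] S/(N/S)   <
    [0,2] PP   >
      [0,1] "plan" : PP/(PP\S)
      [1,2] "today" : PP\S
    [2,3] "no" : (S/(N/S))\PP
  [3,4] "in" : N/S

[0,1] PP/(PP\S)  lex  "plan"
[1,2] PP\S  lex  "today"
[0,2] PP  >  k=1
[2,3] (S/(N/S))\PP  lex  "no"
[0,3] S/(N/S)  <  k=2
[3,4] N/S  lex  "in"
[0,4] S  >  k=3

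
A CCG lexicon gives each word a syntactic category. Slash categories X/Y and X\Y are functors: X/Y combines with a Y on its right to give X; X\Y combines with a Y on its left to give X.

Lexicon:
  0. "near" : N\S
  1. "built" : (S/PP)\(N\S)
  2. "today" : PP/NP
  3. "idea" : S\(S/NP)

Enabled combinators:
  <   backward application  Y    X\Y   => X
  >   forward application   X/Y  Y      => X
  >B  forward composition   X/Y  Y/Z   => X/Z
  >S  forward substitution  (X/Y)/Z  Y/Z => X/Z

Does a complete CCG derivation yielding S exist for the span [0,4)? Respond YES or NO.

[0,4] S   <
  [0,3] S/NP   >B
    [0,2] S/PP   <
      [0,1] "near" : N\S
      [1,2] "built" : (S/PP)\(N\S)
    [2,3] "today" : PP/NP
  [3,4] "idea" : S\(S/NP)

YES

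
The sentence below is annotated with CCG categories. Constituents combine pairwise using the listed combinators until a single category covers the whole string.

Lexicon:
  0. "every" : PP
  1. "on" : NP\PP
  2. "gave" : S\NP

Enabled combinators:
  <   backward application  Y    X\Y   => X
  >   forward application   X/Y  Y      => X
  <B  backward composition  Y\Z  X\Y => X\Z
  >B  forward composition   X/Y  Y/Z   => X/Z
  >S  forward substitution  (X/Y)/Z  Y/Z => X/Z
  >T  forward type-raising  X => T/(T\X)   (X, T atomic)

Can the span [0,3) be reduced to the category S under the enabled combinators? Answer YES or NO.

YES

[0,3] S   <
  [0,2] NP   <
    [0,1] "every" : PP
    [1,2] "on" : NP\PP
  [2,3] "gave" : S\NP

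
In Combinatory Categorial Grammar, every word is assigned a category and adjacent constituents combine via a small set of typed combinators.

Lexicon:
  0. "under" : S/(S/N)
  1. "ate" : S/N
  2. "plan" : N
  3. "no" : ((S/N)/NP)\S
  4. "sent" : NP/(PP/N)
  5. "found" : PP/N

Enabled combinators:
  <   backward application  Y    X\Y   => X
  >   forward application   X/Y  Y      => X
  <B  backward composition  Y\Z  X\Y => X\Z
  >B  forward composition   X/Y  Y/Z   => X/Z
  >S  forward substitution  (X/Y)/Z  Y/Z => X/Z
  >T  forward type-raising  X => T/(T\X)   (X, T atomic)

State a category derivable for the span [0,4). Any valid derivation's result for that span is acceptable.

S/NP

[0,6] S   >
  [0,4] S/NP   >B
    [0,1] "under" : S/(S/N)
    [1,4] (S/N)/NP   <
      [1,3] S   >
        [1,2] "ate" : S/N
        [2,3] "plan" : N
      [3,4] "no" : ((S/N)/NP)\S
  [4,6] NP   >
    [4,5] "sent" : NP/(PP/N)
    [5,6] "found" : PP/N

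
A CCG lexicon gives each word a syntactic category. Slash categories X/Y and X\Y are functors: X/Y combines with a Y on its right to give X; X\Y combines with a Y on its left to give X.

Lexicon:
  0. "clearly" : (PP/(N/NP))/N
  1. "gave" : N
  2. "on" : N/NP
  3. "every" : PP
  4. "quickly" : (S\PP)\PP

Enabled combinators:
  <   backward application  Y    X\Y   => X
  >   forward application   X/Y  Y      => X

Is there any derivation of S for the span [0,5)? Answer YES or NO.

[0,5] S   <
  [0,3] PP   >
    [0,2] PP/(N/NP)   >
      [0,1] "clearly" : (PP/(N/NP))/N
      [1,2] "gave" : N
    [2,3] "on" : N/NP
  [3,5] S\PP   <
    [3,4] "every" : PP
    [4,5] "quickly" : (S\PP)\PP

YES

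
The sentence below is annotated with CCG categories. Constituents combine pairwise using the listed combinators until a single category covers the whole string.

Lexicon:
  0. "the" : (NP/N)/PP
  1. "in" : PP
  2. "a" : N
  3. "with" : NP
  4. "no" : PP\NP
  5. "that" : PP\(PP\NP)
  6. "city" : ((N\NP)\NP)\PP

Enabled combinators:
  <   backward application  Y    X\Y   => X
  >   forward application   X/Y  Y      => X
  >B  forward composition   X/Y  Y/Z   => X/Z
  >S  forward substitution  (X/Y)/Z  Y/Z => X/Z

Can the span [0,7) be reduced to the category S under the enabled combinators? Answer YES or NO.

(NP/N)/PP PP N NP PP\NP PP\(PP\NP) ((N\NP)\NP)\PP
CKY chart[0,7] = {N}; S ∉ chart

NO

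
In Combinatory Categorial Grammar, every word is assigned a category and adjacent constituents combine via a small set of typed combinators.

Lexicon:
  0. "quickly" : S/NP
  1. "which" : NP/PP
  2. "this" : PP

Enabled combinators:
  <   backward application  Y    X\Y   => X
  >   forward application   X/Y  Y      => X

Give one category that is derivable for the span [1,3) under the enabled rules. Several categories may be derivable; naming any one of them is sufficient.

[0,3] S   >
  [0,1] "quickly" : S/NP
  [1,3] NP   >
    [1,2] "which" : NP/PP
    [2,3] "this" : PP

NP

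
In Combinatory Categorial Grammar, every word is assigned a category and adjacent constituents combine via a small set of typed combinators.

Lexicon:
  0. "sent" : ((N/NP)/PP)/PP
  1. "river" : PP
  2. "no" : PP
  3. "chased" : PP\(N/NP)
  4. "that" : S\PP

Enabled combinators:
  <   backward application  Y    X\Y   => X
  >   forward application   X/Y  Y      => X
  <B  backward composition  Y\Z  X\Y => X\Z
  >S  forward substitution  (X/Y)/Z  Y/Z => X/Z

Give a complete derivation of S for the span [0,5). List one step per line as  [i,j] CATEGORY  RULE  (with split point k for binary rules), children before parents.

[0,1] ((N/NP)/PP)/PP  lex  "sent"
[1,2] PP  lex  "river"
[0,2] (N/NP)/PP  >  k=1
[2,3] PP  lex  "no"
[0,3] N/NP  >  k=2
[3,4] PP\(N/NP)  lex  "chased"
[0,4] PP  <  k=3
[4,5] S\PP  lex  "that"
[0,5] S  <  k=4

[0,5] S   <
  [0,4] PP   <
    [0,3] N/NP   >
      [0,2] (N/NP)/PP   >
        [0,1] "sent" : ((N/NP)/PP)/PP
        [1,2] "river" : PP
      [2,3] "no" : PP
    [3,4] "chased" : PP\(N/NP)
  [4,5] "that" : S\PP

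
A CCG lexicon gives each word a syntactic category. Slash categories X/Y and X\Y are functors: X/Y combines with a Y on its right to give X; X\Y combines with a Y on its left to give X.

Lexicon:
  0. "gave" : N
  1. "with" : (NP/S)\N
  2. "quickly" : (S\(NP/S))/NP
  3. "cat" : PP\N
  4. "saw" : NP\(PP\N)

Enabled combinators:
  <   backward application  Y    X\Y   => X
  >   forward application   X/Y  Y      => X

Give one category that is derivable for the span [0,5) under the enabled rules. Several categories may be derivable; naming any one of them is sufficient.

[0,5] S   <
  [0,2] NP/S   <
    [0,1] "gave" : N
    [1,2] "with" : (NP/S)\N
  [2,5] S\(NP/S)   >
    [2,3] "quickly" : (S\(NP/S))/NP
    [3,5] NP   <
      [3,4] "cat" : PP\N
      [4,5] "saw" : NP\(PP\N)

S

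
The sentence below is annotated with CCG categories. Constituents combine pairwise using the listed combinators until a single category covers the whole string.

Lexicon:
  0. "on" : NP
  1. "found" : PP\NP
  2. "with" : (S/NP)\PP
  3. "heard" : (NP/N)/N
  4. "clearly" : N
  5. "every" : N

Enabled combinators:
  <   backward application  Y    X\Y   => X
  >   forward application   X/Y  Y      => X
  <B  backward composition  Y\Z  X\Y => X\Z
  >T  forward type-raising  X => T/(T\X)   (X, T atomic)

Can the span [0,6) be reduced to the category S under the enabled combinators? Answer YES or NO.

[0,6] S   >
  [0,3] S/NP   <
    [0,2] PP   <
      [0,1] "on" : NP
      [1,2] "found" : PP\NP
    [2,3] "with" : (S/NP)\PP
  [3,6] NP   >
    [3,5] NP/N   >
      [3,4] "heard" : (NP/N)/N
      [4,5] "clearly" : N
    [5,6] "every" : N

YES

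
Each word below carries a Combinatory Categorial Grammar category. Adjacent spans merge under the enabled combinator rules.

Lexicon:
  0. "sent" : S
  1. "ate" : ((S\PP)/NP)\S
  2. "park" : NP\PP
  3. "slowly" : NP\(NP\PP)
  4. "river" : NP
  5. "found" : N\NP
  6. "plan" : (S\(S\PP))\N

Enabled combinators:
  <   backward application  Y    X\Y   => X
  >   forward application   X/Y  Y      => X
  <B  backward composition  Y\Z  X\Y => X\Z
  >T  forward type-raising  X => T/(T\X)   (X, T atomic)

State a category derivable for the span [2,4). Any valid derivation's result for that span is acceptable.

[0,7] S   <
  [0,4] S\PP   >
    [0,2] (S\PP)/NP   <
      [0,1] "sent" : S
      [1,2] "ate" : ((S\PP)/NP)\S
    [2,4] NP   <
      [2,3] "park" : NP\PP
      [3,4] "slowly" : NP\(NP\PP)
  [4,7] S\(S\PP)   <
    [4,6] N   >
      [4,5] N/(N\NP)   >T
        [4,5] "river" : NP
      [5,6] "found" : N\NP
    [6,7] "plan" : (S\(S\PP))\N

NP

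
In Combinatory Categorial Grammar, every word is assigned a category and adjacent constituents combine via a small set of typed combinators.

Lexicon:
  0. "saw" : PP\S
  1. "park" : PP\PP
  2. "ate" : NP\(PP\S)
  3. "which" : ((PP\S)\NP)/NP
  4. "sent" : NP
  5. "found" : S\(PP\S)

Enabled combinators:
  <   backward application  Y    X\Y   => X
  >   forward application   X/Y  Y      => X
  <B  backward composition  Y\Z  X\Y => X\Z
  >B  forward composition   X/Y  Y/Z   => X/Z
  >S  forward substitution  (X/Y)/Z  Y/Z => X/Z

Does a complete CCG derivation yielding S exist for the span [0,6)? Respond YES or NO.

[0,6] S   <
  [0,3] NP   <
    [0,2] PP\S   <B
      [0,1] "saw" : PP\S
      [1,2] "park" : PP\PP
    [2,3] "ate" : NP\(PP\S)
  [3,6] S\NP   <B
    [3,5] (PP\S)\NP   >
      [3,4] "which" : ((PP\S)\NP)/NP
      [4,5] "sent" : NP
    [5,6] "found" : S\(PP\S)

YES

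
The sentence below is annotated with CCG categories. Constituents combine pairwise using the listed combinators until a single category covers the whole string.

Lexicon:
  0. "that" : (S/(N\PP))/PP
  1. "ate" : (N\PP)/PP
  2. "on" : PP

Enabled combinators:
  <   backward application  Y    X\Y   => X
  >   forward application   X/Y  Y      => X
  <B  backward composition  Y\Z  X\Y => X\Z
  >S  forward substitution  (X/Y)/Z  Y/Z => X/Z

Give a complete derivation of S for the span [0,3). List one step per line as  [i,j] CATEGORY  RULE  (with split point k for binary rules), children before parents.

[0,3] S   >
  [0,2] S/PP   >S
    [0,1] "that" : (S/(N\PP))/PP
    [1,2] "ate" : (N\PP)/PP
  [2,3] "on" : PP

[0,1] (S/(N\PP))/PP  lex  "that"
[1,2] (N\PP)/PP  lex  "ate"
[0,2] S/PP  >S  k=1
[2,3] PP  lex  "on"
[0,3] S  >  k=2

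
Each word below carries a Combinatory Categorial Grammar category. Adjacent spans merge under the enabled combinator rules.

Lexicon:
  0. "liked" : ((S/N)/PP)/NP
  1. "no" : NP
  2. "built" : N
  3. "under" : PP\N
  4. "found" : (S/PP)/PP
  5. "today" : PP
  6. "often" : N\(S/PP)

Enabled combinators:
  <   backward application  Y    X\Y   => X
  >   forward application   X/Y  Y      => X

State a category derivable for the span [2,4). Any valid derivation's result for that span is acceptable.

[0,7] S   >
  [0,4] S/N   >
    [0,2] (S/N)/PP   >
      [0,1] "liked" : ((S/N)/PP)/NP
      [1,2] "no" : NP
    [2,4] PP   <
      [2,3] "built" : N
      [3,4] "under" : PP\N
  [4,7] N   <
    [4,6] S/PP   >
      [4,5] "found" : (S/PP)/PP
      [5,6] "today" : PP
    [6,7] "often" : N\(S/PP)

PP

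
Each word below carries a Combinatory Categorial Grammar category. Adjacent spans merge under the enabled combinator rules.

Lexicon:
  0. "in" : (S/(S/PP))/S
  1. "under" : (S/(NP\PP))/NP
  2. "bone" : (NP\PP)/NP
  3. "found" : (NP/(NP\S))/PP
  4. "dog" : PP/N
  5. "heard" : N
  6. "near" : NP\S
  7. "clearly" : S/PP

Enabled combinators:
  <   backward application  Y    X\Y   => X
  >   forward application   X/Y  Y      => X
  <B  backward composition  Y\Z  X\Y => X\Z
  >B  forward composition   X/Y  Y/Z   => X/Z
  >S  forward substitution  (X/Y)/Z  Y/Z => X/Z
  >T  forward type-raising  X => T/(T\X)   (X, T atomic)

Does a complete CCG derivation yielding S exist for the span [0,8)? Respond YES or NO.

[0,8] S   >
  [0,7] S/(S/PP)   >
    [0,1] "in" : (S/(S/PP))/S
    [1,7] S   >
      [1,3] S/NP   >S
        [1,2] "under" : (S/(NP\PP))/NP
        [2,3] "bone" : (NP\PP)/NP
      [3,7] NP   >
        [3,6] NP/(NP\S)   >
          [3,4] "found" : (NP/(NP\S))/PP
          [4,6] PP   >
            [4,5] "dog" : PP/N
            [5,6] "heard" : N
        [6,7] "near" : NP\S
  [7,8] "clearly" : S/PP

YES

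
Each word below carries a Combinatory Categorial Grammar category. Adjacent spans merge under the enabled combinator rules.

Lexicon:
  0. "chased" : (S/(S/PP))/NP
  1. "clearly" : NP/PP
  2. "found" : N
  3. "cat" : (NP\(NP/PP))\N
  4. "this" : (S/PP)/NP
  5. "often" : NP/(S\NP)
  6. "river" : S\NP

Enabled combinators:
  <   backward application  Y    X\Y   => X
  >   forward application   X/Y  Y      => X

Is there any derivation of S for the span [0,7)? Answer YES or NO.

[0,7] S   >
  [0,4] S/(S/PP)   >
    [0,1] "chased" : (S/(S/PP))/NP
    [1,4] NP   <
      [1,2] "clearly" : NP/PP
      [2,4] NP\(NP/PP)   <
        [2,3] "found" : N
        [3,4] "cat" : (NP\(NP/PP))\N
  [4,7] S/PP   >
    [4,5] "this" : (S/PP)/NP
    [5,7] NP   >
      [5,6] "often" : NP/(S\NP)
      [6,7] "river" : S\NP

YES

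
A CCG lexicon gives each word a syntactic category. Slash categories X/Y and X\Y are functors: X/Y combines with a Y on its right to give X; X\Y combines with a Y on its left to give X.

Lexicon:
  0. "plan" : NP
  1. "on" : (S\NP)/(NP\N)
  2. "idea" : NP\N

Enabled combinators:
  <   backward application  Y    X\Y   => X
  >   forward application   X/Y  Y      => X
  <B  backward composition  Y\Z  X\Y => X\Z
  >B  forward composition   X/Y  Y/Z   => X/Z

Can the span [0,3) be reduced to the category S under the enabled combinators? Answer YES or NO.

YES

[0,3] S   <
  [0,1] "plan" : NP
  [1,3] S\NP   >
    [1,2] "on" : (S\NP)/(NP\N)
    [2,3] "idea" : NP\N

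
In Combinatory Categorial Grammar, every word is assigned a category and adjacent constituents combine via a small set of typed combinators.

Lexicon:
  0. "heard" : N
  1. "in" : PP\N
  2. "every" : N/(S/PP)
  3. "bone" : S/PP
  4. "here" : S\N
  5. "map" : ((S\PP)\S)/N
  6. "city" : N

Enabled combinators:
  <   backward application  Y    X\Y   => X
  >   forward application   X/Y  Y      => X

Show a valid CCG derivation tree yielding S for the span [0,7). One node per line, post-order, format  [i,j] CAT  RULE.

[0,1] N  lex  "heard"
[1,2] PP\N  lex  "in"
[0,2] PP  <  k=1
[2,3] N/(S/PP)  lex  "every"
[3,4] S/PP  lex  "bone"
[2,4] N  >  k=3
[4,5] S\N  lex  "here"
[2,5] S  <  k=4
[5,6] ((S\PP)\S)/N  lex  "map"
[6,7] N  lex  "city"
[5,7] (S\PP)\S  >  k=6
[2,7] S\PP  <  k=5
[0,7] S  <  k=2

[0,7] S   <
  [0,2] PP   <
    [0,1] "heard" : N
    [1,2] "in" : PP\N
  [2,7] S\PP   <
    [2,5] S   <
      [2,4] N   >
        [2,3] "every" : N/(S/PP)
        [3,4] "bone" : S/PP
      [4,5] "here" : S\N
    [5,7] (S\PP)\S   >
      [5,6] "map" : ((S\PP)\S)/N
      [6,7] "city" : N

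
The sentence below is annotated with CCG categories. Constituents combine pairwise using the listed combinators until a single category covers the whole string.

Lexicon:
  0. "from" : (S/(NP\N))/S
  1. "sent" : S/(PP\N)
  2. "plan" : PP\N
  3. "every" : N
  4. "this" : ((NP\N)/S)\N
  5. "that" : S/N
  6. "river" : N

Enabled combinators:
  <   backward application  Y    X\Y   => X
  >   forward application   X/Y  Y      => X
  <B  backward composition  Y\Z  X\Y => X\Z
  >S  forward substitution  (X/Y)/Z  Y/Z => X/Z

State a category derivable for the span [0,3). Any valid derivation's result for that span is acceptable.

S/(NP\N)

[0,7] S   >
  [0,3] S/(NP\N)   >
    [0,1] "from" : (S/(NP\N))/S
    [1,3] S   >
      [1,2] "sent" : S/(PP\N)
      [2,3] "plan" : PP\N
  [3,7] NP\N   >
    [3,5] (NP\N)/S   <
      [3,4] "every" : N
      [4,5] "this" : ((NP\N)/S)\N
    [5,7] S   >
      [5,6] "that" : S/N
      [6,7] "river" : N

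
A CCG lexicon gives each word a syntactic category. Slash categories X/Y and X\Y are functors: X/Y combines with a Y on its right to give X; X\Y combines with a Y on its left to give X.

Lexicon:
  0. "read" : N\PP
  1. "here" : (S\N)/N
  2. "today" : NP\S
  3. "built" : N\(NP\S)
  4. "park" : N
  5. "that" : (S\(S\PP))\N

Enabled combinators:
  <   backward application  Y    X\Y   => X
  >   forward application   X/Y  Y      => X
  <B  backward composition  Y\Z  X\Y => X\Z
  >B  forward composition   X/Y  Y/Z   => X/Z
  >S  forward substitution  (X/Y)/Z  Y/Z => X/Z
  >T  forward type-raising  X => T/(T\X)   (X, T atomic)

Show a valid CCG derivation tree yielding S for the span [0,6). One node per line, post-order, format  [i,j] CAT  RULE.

[0,1] N\PP  lex  "read"
[1,2] (S\N)/N  lex  "here"
[2,3] NP\S  lex  "today"
[3,4] N\(NP\S)  lex  "built"
[2,4] N  <  k=3
[1,4] S\N  >  k=2
[0,4] S\PP  <B  k=1
[4,5] N  lex  "park"
[5,6] (S\(S\PP))\N  lex  "that"
[4,6] S\(S\PP)  <  k=5
[0,6] S  <  k=4

[0,6] S   <
  [0,4] S\PP   <B
    [0,1] "read" : N\PP
    [1,4] S\N   >
      [1,2] "here" : (S\N)/N
      [2,4] N   <
        [2,3] "today" : NP\S
        [3,4] "built" : N\(NP\S)
  [4,6] S\(S\PP)   <
    [4,5] "park" : N
    [5,6] "that" : (S\(S\PP))\N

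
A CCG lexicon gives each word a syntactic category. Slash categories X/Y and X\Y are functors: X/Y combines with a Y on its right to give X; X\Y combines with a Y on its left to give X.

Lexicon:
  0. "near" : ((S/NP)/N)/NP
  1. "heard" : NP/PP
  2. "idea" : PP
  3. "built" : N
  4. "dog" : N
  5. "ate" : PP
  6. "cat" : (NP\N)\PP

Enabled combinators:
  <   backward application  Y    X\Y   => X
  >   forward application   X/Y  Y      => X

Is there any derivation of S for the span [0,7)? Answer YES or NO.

[0,7] S   >
  [0,4] S/NP   >
    [0,3] (S/NP)/N   >
      [0,1] "near" : ((S/NP)/N)/NP
      [1,3] NP   >
        [1,2] "heard" : NP/PP
        [2,3] "idea" : PP
    [3,4] "built" : N
  [4,7] NP   <
    [4,5] "dog" : N
    [5,7] NP\N   <
      [5,6] "ate" : PP
      [6,7] "cat" : (NP\N)\PP

YES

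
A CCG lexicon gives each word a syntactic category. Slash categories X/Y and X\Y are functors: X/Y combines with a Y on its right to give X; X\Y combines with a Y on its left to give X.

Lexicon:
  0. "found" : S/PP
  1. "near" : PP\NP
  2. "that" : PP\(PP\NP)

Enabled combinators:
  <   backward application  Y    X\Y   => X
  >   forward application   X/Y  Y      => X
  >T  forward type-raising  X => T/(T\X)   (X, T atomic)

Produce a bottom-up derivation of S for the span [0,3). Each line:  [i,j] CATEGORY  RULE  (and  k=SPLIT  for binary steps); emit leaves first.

[0,3] S   >
  [0,1] "found" : S/PP
  [1,3] PP   <
    [1,2] "near" : PP\NP
    [2,3] "that" : PP\(PP\NP)

[0,1] S/PP  lex  "found"
[1,2] PP\NP  lex  "near"
[2,3] PP\(PP\NP)  lex  "that"
[1,3] PP  <  k=2
[0,3] S  >  k=1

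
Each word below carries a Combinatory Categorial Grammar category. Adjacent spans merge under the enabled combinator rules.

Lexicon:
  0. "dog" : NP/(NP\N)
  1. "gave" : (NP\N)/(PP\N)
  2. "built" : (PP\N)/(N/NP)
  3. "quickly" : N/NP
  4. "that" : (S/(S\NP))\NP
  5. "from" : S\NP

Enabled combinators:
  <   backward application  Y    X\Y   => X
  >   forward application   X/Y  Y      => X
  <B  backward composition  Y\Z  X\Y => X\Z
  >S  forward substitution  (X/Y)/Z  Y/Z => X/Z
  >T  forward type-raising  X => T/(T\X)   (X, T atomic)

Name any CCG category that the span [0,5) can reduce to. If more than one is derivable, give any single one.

S/(S\NP)

[0,6] S   >
  [0,5] S/(S\NP)   <
    [0,4] NP   >
      [0,1] "dog" : NP/(NP\N)
      [1,4] NP\N   >
        [1,2] "gave" : (NP\N)/(PP\N)
        [2,4] PP\N   >
          [2,3] "built" : (PP\N)/(N/NP)
          [3,4] "quickly" : N/NP
    [4,5] "that" : (S/(S\NP))\NP
  [5,6] "from" : S\NP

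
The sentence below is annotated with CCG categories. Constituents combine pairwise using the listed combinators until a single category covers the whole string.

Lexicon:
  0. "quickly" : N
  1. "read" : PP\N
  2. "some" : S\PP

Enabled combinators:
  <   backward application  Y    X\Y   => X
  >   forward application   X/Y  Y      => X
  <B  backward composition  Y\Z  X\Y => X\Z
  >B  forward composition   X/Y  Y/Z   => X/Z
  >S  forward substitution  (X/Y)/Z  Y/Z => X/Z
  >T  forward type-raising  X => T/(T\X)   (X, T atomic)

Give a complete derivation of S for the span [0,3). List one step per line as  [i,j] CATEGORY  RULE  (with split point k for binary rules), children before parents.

[0,3] S   >
  [0,1] S/(S\N)   >T
    [0,1] "quickly" : N
  [1,3] S\N   <B
    [1,2] "read" : PP\N
    [2,3] "some" : S\PP

[0,1] N  lex  "quickly"
[0,1] S/(S\N)  >T
[1,2] PP\N  lex  "read"
[2,3] S\PP  lex  "some"
[1,3] S\N  <B  k=2
[0,3] S  >  k=1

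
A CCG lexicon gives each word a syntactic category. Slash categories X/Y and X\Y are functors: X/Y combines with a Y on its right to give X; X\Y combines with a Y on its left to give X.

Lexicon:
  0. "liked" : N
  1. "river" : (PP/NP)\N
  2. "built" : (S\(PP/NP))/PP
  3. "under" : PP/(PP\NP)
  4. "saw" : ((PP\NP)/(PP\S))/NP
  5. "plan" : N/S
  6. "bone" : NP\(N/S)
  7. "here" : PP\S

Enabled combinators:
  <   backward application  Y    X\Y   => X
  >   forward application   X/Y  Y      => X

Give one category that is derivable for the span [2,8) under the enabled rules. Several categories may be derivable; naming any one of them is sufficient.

[0,8] S   <
  [0,2] PP/NP   <
    [0,1] "liked" : N
    [1,2] "river" : (PP/NP)\N
  [2,8] S\(PP/NP)   >
    [2,3] "built" : (S\(PP/NP))/PP
    [3,8] PP   >
      [3,4] "under" : PP/(PP\NP)
      [4,8] PP\NP   >
        [4,7] (PP\NP)/(PP\S)   >
          [4,5] "saw" : ((PP\NP)/(PP\S))/NP
          [5,7] NP   <
            [5,6] "plan" : N/S
            [6,7] "bone" : NP\(N/S)
        [7,8] "here" : PP\S

S\(PP/NP)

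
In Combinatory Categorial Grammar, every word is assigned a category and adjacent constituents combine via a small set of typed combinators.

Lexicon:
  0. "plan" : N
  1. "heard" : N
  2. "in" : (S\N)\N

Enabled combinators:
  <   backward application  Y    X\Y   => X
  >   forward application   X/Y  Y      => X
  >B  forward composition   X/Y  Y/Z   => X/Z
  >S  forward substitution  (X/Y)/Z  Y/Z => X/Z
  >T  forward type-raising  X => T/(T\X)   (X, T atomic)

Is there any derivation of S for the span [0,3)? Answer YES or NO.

YES

[0,3] S   >
  [0,1] S/(S\N)   >T
    [0,1] "plan" : N
  [1,3] S\N   <
    [1,2] "heard" : N
    [2,3] "in" : (S\N)\N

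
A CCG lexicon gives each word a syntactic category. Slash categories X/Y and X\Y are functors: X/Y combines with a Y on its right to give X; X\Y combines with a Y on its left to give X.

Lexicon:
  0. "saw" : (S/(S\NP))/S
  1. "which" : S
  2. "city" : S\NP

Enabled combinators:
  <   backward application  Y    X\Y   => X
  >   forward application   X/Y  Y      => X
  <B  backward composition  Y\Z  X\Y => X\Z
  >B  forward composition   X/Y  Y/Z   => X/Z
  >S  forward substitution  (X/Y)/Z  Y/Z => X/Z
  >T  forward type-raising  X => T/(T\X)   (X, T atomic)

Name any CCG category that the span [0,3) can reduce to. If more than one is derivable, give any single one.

S

[0,3] S   >
  [0,2] S/(S\NP)   >
    [0,1] "saw" : (S/(S\NP))/S
    [1,2] "which" : S
  [2,3] "city" : S\NP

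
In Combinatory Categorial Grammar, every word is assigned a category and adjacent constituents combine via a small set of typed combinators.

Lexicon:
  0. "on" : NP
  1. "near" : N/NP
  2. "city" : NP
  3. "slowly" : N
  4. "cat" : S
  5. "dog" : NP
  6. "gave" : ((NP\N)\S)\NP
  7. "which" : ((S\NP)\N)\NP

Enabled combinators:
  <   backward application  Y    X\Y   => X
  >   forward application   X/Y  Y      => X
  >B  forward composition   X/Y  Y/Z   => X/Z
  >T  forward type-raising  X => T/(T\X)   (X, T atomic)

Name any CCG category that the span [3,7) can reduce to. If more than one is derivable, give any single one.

NP

[0,8] S   >
  [0,1] S/(S\NP)   >T
    [0,1] "on" : NP
  [1,8] S\NP   <
    [1,3] N   >
      [1,2] "near" : N/NP
      [2,3] "city" : NP
    [3,8] (S\NP)\N   <
      [3,7] NP   >
        [3,4] NP/(NP\N)   >T
          [3,4] "slowly" : N
        [4,7] NP\N   <
          [4,5] "cat" : S
          [5,7] (NP\N)\S   <
            [5,6] "dog" : NP
            [6,7] "gave" : ((NP\N)\S)\NP
      [7,8] "which" : ((S\NP)\N)\NP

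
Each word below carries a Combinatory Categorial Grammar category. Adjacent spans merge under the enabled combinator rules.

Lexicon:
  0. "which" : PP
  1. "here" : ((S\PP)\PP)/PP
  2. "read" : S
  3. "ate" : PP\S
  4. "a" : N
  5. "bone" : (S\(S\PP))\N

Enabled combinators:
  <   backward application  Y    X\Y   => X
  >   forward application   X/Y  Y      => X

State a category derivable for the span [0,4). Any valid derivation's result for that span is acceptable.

S\PP

[0,6] S   <
  [0,4] S\PP   <
    [0,1] "which" : PP
    [1,4] (S\PP)\PP   >
      [1,2] "here" : ((S\PP)\PP)/PP
      [2,4] PP   <
        [2,3] "read" : S
        [3,4] "ate" : PP\S
  [4,6] S\(S\PP)   <
    [4,5] "a" : N
    [5,6] "bone" : (S\(S\PP))\N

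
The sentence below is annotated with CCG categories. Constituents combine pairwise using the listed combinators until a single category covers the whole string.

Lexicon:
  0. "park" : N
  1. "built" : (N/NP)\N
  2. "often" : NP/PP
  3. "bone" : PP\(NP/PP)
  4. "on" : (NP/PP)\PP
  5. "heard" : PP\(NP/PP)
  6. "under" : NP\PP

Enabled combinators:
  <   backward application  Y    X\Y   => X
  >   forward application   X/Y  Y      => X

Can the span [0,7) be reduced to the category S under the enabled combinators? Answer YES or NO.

NO

N (N/NP)\N NP/PP PP\(NP/PP) (NP/PP)\PP PP\(NP/PP) NP\PP
CKY chart[0,7] = {N}; S ∉ chart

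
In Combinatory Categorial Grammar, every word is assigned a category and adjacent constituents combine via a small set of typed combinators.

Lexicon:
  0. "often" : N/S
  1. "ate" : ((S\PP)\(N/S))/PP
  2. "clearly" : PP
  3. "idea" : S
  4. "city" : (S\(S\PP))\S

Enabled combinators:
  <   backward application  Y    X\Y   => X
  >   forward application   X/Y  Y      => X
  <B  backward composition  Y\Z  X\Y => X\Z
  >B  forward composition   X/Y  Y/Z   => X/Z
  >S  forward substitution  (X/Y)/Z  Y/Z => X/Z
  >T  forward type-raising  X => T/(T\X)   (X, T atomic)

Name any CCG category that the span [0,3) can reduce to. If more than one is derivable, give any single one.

S\PP

[0,5] S   <
  [0,3] S\PP   <
    [0,1] "often" : N/S
    [1,3] (S\PP)\(N/S)   >
      [1,2] "ate" : ((S\PP)\(N/S))/PP
      [2,3] "clearly" : PP
  [3,5] S\(S\PP)   <
    [3,4] "idea" : S
    [4,5] "city" : (S\(S\PP))\S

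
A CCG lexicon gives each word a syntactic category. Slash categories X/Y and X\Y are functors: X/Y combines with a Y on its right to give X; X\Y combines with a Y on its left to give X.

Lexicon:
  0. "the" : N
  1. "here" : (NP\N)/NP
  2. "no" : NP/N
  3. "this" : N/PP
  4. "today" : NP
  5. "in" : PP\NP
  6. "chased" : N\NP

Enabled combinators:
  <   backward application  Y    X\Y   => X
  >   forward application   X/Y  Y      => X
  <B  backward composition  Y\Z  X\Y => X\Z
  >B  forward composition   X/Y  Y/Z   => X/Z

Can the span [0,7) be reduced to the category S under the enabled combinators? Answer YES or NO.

N (NP\N)/NP NP/N N/PP NP PP\NP N\NP
CKY chart[0,7] = {N}; S ∉ chart

NO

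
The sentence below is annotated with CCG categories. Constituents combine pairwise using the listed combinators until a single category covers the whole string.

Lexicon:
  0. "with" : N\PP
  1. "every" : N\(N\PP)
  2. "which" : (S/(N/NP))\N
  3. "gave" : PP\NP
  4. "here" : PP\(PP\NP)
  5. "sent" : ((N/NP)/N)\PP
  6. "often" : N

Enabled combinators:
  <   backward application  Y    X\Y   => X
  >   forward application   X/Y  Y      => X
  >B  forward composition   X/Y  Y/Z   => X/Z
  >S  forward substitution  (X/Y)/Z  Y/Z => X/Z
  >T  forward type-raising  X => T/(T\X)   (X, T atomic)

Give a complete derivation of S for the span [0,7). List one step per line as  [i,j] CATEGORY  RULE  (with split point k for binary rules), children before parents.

[0,7] S   >
  [0,3] S/(N/NP)   <
    [0,2] N   <
      [0,1] "with" : N\PP
      [1,2] "every" : N\(N\PP)
    [2,3] "which" : (S/(N/NP))\N
  [3,7] N/NP   >
    [3,6] (N/NP)/N   <
      [3,5] PP   <
        [3,4] "gave" : PP\NP
        [4,5] "here" : PP\(PP\NP)
      [5,6] "sent" : ((N/NP)/N)\PP
    [6,7] "often" : N

[0,1] N\PP  lex  "with"
[1,2] N\(N\PP)  lex  "every"
[0,2] N  <  k=1
[2,3] (S/(N/NP))\N  lex  "which"
[0,3] S/(N/NP)  <  k=2
[3,4] PP\NP  lex  "gave"
[4,5] PP\(PP\NP)  lex  "here"
[3,5] PP  <  k=4
[5,6] ((N/NP)/N)\PP  lex  "sent"
[3,6] (N/NP)/N  <  k=5
[6,7] N  lex  "often"
[3,7] N/NP  >  k=6
[0,7] S  >  k=3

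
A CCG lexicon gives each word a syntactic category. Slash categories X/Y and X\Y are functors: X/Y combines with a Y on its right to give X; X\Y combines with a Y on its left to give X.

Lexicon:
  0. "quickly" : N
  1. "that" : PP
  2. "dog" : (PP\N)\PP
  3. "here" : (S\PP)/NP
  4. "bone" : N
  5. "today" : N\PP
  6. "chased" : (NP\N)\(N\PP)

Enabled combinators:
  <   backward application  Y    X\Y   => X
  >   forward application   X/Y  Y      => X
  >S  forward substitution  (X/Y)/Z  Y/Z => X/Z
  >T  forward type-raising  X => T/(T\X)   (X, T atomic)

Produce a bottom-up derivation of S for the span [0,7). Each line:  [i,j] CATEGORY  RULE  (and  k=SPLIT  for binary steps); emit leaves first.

[0,7] S   <
  [0,3] PP   <
    [0,1] "quickly" : N
    [1,3] PP\N   <
      [1,2] "that" : PP
      [2,3] "dog" : (PP\N)\PP
  [3,7] S\PP   >
    [3,4] "here" : (S\PP)/NP
    [4,7] NP   >
      [4,5] NP/(NP\N)   >T
        [4,5] "bone" : N
      [5,7] NP\N   <
        [5,6] "today" : N\PP
        [6,7] "chased" : (NP\N)\(N\PP)

[0,1] N  lex  "quickly"
[1,2] PP  lex  "that"
[2,3] (PP\N)\PP  lex  "dog"
[1,3] PP\N  <  k=2
[0,3] PP  <  k=1
[3,4] (S\PP)/NP  lex  "here"
[4,5] N  lex  "bone"
[4,5] NP/(NP\N)  >T
[5,6] N\PP  lex  "today"
[6,7] (NP\N)\(N\PP)  lex  "chased"
[5,7] NP\N  <  k=6
[4,7] NP  >  k=5
[3,7] S\PP  >  k=4
[0,7] S  <  k=3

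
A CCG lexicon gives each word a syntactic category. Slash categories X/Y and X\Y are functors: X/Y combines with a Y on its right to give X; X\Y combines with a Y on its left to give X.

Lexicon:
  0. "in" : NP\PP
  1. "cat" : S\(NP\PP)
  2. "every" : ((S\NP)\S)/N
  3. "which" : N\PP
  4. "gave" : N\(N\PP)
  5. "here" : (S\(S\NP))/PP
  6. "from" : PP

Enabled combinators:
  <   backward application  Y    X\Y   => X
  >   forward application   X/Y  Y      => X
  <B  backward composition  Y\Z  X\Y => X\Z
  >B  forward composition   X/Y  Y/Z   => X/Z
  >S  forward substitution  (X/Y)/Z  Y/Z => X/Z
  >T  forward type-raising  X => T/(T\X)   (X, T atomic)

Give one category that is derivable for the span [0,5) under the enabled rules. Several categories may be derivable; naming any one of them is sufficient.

[0,7] S   <
  [0,5] S\NP   <
    [0,2] S   <
      [0,1] "in" : NP\PP
      [1,2] "cat" : S\(NP\PP)
    [2,5] (S\NP)\S   >
      [2,3] "every" : ((S\NP)\S)/N
      [3,5] N   <
        [3,4] "which" : N\PP
        [4,5] "gave" : N\(N\PP)
  [5,7] S\(S\NP)   >
    [5,6] "here" : (S\(S\NP))/PP
    [6,7] "from" : PP

S\NP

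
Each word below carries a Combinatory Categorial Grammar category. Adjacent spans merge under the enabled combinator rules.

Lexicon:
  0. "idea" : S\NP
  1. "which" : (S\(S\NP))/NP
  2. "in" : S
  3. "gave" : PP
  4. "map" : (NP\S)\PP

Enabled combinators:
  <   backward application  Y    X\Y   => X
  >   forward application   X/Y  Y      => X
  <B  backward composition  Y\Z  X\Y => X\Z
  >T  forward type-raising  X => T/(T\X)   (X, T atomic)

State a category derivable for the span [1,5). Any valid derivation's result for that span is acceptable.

S\(S\NP)

[0,5] S   <
  [0,1] "idea" : S\NP
  [1,5] S\(S\NP)   >
    [1,2] "which" : (S\(S\NP))/NP
    [2,5] NP   <
      [2,3] "in" : S
      [3,5] NP\S   <
        [3,4] "gave" : PP
        [4,5] "map" : (NP\S)\PP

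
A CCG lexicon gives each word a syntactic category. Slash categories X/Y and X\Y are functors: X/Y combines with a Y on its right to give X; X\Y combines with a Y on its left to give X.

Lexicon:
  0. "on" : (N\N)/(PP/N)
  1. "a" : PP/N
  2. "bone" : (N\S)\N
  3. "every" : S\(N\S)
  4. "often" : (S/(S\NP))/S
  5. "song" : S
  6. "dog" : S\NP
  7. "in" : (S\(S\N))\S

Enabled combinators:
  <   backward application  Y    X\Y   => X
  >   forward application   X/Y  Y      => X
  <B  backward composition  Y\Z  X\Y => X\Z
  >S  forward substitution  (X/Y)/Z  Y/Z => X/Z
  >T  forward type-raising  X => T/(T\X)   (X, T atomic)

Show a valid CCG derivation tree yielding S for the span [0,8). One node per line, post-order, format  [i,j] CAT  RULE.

[0,1] (N\N)/(PP/N)  lex  "on"
[1,2] PP/N  lex  "a"
[0,2] N\N  >  k=1
[2,3] (N\S)\N  lex  "bone"
[3,4] S\(N\S)  lex  "every"
[2,4] S\N  <B  k=3
[0,4] S\N  <B  k=2
[4,5] (S/(S\NP))/S  lex  "often"
[5,6] S  lex  "song"
[4,6] S/(S\NP)  >  k=5
[6,7] S\NP  lex  "dog"
[4,7] S  >  k=6
[7,8] (S\(S\N))\S  lex  "in"
[4,8] S\(S\N)  <  k=7
[0,8] S  <  k=4

[0,8] S   <
  [0,4] S\N   <B
    [0,2] N\N   >
      [0,1] "on" : (N\N)/(PP/N)
      [1,2] "a" : PP/N
    [2,4] S\N   <B
      [2,3] "bone" : (N\S)\N
      [3,4] "every" : S\(N\S)
  [4,8] S\(S\N)   <
    [4,7] S   >
      [4,6] S/(S\NP)   >
        [4,5] "often" : (S/(S\NP))/S
        [5,6] "song" : S
      [6,7] "dog" : S\NP
    [7,8] "in" : (S\(S\N))\S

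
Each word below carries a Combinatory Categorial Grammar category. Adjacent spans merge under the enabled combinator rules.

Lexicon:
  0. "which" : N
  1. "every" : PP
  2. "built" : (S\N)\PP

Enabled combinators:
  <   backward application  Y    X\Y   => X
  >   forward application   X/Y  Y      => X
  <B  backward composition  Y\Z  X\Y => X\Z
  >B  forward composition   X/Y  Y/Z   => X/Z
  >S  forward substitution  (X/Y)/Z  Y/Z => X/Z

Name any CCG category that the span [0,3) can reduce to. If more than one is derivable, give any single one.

[0,3] S   <
  [0,1] "which" : N
  [1,3] S\N   <
    [1,2] "every" : PP
    [2,3] "built" : (S\N)\PP

S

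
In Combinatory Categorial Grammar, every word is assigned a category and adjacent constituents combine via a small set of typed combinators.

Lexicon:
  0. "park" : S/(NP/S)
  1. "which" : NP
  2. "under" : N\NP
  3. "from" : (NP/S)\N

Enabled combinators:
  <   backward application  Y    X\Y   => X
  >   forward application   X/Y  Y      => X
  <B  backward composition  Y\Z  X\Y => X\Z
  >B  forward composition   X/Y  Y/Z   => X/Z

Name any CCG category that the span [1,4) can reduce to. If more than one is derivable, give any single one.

[0,4] S   >
  [0,1] "park" : S/(NP/S)
  [1,4] NP/S   <
    [1,3] N   <
      [1,2] "which" : NP
      [2,3] "under" : N\NP
    [3,4] "from" : (NP/S)\N

NP/S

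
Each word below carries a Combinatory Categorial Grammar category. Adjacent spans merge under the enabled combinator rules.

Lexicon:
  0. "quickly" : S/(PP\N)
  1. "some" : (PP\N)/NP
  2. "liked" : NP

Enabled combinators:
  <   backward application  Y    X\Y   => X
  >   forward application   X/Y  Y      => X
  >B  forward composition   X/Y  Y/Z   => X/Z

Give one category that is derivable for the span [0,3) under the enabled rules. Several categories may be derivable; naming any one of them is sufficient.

[0,3] S   >
  [0,1] "quickly" : S/(PP\N)
  [1,3] PP\N   >
    [1,2] "some" : (PP\N)/NP
    [2,3] "liked" : NP

S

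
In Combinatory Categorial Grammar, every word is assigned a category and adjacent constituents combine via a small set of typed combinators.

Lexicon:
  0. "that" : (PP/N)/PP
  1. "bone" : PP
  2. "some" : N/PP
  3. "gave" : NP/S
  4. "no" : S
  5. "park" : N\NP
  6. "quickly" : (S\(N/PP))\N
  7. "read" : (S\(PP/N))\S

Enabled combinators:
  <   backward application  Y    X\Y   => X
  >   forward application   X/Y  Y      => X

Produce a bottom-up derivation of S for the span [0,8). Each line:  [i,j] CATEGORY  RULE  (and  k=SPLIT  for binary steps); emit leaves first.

[0,8] S   <
  [0,2] PP/N   >
    [0,1] "that" : (PP/N)/PP
    [1,2] "bone" : PP
  [2,8] S\(PP/N)   <
    [2,7] S   <
      [2,3] "some" : N/PP
      [3,7] S\(N/PP)   <
        [3,6] N   <
          [3,5] NP   >
            [3,4] "gave" : NP/S
            [4,5] "no" : S
          [5,6] "park" : N\NP
        [6,7] "quickly" : (S\(N/PP))\N
    [7,8] "read" : (S\(PP/N))\S

[0,1] (PP/N)/PP  lex  "that"
[1,2] PP  lex  "bone"
[0,2] PP/N  >  k=1
[2,3] N/PP  lex  "some"
[3,4] NP/S  lex  "gave"
[4,5] S  lex  "no"
[3,5] NP  >  k=4
[5,6] N\NP  lex  "park"
[3,6] N  <  k=5
[6,7] (S\(N/PP))\N  lex  "quickly"
[3,7] S\(N/PP)  <  k=6
[2,7] S  <  k=3
[7,8] (S\(PP/N))\S  lex  "read"
[2,8] S\(PP/N)  <  k=7
[0,8] S  <  k=2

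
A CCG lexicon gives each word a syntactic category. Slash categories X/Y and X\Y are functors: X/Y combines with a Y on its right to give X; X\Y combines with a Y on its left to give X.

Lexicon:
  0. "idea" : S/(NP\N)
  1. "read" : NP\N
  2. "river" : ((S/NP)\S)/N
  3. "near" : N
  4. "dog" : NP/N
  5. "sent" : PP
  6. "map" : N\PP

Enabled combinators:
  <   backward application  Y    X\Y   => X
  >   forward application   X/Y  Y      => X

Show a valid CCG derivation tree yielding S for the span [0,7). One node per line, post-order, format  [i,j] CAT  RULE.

[0,1] S/(NP\N)  lex  "idea"
[1,2] NP\N  lex  "read"
[0,2] S  >  k=1
[2,3] ((S/NP)\S)/N  lex  "river"
[3,4] N  lex  "near"
[2,4] (S/NP)\S  >  k=3
[0,4] S/NP  <  k=2
[4,5] NP/N  lex  "dog"
[5,6] PP  lex  "sent"
[6,7] N\PP  lex  "map"
[5,7] N  <  k=6
[4,7] NP  >  k=5
[0,7] S  >  k=4

[0,7] S   >
  [0,4] S/NP   <
    [0,2] S   >
      [0,1] "idea" : S/(NP\N)
      [1,2] "read" : NP\N
    [2,4] (S/NP)\S   >
      [2,3] "river" : ((S/NP)\S)/N
      [3,4] "near" : N
  [4,7] NP   >
    [4,5] "dog" : NP/N
    [5,7] N   <
      [5,6] "sent" : PP
      [6,7] "map" : N\PP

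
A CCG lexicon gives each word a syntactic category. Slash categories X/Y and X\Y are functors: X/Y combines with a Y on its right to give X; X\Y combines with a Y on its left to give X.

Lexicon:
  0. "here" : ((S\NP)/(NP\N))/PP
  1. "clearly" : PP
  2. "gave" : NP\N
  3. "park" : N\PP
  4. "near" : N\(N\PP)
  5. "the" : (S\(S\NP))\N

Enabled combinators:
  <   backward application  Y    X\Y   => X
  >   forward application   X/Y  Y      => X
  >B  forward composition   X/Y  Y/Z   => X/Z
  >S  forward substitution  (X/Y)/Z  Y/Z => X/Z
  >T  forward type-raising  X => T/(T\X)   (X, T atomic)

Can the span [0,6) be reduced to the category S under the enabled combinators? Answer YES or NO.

[0,6] S   <
  [0,3] S\NP   >
    [0,2] (S\NP)/(NP\N)   >
      [0,1] "here" : ((S\NP)/(NP\N))/PP
      [1,2] "clearly" : PP
    [2,3] "gave" : NP\N
  [3,6] S\(S\NP)   <
    [3,5] N   <
      [3,4] "park" : N\PP
      [4,5] "near" : N\(N\PP)
    [5,6] "the" : (S\(S\NP))\N

YES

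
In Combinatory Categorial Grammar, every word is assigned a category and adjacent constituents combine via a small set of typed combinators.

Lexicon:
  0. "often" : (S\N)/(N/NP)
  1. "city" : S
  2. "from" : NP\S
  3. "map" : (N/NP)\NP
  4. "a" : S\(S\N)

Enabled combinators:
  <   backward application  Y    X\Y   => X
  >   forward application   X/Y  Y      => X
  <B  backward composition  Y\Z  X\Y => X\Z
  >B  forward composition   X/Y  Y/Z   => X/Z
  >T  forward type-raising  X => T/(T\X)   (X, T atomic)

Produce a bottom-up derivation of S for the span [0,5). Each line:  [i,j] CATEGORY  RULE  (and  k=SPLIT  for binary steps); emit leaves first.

[0,5] S   <
  [0,4] S\N   >
    [0,1] "often" : (S\N)/(N/NP)
    [1,4] N/NP   <
      [1,3] NP   >
        [1,2] NP/(NP\S)   >T
          [1,2] "city" : S
        [2,3] "from" : NP\S
      [3,4] "map" : (N/NP)\NP
  [4,5] "a" : S\(S\N)

[0,1] (S\N)/(N/NP)  lex  "often"
[1,2] S  lex  "city"
[1,2] NP/(NP\S)  >T
[2,3] NP\S  lex  "from"
[1,3] NP  >  k=2
[3,4] (N/NP)\NP  lex  "map"
[1,4] N/NP  <  k=3
[0,4] S\N  >  k=1
[4,5] S\(S\N)  lex  "a"
[0,5] S  <  k=4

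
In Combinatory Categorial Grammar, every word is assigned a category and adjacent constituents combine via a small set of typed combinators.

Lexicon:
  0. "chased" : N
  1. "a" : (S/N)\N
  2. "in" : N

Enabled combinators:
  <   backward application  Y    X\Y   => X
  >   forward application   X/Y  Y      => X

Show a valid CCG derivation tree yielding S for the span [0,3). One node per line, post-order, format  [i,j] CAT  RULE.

[0,1] N  lex  "chased"
[1,2] (S/N)\N  lex  "a"
[0,2] S/N  <  k=1
[2,3] N  lex  "in"
[0,3] S  >  k=2

[0,3] S   >
  [0,2] S/N   <
    [0,1] "chased" : N
    [1,2] "a" : (S/N)\N
  [2,3] "in" : N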